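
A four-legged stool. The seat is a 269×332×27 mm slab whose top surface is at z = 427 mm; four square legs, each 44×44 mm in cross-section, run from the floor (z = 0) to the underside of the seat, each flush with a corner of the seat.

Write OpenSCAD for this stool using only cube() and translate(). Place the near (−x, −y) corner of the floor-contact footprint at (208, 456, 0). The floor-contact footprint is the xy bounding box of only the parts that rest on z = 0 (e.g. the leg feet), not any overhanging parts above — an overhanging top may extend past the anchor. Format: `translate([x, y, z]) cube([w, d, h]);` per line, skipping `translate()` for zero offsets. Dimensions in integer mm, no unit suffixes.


translate([208, 456, 400]) cube([269, 332, 27]);
translate([208, 456, 0]) cube([44, 44, 400]);
translate([433, 456, 0]) cube([44, 44, 400]);
translate([208, 744, 0]) cube([44, 44, 400]);
translate([433, 744, 0]) cube([44, 44, 400]);


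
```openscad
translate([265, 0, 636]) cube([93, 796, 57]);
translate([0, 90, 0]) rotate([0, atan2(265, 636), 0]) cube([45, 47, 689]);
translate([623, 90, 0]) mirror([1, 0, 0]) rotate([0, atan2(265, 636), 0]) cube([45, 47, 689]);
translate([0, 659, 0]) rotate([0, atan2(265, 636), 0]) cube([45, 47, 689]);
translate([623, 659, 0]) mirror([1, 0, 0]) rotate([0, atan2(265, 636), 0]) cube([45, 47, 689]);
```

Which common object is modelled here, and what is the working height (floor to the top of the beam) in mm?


A sawhorse. The overall height is 693 mm.

A beam across two mirrored pairs of raked legs — a sawhorse. The beam's underside is at z = 636 (matching the legs' vertical rise in atan2(265, 636)) and the beam is 57 mm tall, so its top is at 636 + 57 = 693 mm. The raked legs top out at the beam's underside, so that is the highest point.


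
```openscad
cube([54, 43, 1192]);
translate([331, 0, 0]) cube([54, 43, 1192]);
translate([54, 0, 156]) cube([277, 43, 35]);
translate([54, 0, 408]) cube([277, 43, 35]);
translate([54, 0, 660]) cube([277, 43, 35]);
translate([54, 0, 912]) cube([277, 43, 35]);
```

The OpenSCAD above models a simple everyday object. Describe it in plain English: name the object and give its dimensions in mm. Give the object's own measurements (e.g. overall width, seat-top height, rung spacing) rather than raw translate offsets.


A straight ladder. Two 54×43 mm vertical rails, 1192 mm tall, stand 385 mm apart (outside-to-outside) with their front faces coplanar on the −y side. 4 rungs, each 43 mm deep and 35 mm tall, span between the inner faces of the rails, front faces flush with the rails. The lowest rung's underside is at z = 156 mm and rungs are spaced 252 mm apart (underside to underside).


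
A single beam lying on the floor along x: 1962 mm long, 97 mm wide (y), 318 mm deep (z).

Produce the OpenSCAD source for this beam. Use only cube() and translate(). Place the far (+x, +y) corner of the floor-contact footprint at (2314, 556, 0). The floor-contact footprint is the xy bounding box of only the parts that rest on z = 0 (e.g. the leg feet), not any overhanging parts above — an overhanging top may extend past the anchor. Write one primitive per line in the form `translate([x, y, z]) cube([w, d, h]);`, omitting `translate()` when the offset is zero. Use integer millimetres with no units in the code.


translate([352, 459, 0]) cube([1962, 97, 318]);


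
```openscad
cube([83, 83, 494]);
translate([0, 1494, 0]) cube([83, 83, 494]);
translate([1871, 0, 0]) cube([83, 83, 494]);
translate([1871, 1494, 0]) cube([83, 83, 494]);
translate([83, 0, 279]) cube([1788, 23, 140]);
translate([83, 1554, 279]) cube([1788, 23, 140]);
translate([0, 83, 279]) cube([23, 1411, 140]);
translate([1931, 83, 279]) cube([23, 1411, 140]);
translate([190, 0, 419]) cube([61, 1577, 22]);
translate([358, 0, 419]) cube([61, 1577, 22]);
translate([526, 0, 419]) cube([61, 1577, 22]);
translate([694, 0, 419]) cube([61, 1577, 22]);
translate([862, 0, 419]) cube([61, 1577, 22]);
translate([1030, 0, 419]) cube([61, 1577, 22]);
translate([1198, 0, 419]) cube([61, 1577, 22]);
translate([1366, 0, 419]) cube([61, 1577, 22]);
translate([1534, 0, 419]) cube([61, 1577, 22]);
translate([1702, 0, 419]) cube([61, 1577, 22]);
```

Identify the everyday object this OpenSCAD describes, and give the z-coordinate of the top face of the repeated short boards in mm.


A bed frame. The slat-top height is 441 mm.

Four posts, four rails, and a row of slats — a bed frame. Slats sit on the rails at z = 279 + 140 = 419; with slat thickness 22, the top is 441 mm.


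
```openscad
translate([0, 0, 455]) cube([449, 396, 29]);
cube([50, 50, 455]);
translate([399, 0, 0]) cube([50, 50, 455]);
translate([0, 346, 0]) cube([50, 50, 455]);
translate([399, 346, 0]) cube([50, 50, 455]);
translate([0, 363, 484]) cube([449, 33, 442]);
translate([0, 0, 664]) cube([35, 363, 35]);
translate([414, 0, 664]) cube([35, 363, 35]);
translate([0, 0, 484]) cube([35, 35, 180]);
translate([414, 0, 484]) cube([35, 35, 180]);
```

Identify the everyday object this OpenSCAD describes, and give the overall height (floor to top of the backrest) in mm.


A chair. The overall height is 926 mm.

A slab on four corner posts with a tall panel at the back — a chair. The seat slab sits at z = 455 with thickness 29, and the 442 mm backrest starts at the seat top, so the overall height is 455 + 29 + 442 = 926 mm.


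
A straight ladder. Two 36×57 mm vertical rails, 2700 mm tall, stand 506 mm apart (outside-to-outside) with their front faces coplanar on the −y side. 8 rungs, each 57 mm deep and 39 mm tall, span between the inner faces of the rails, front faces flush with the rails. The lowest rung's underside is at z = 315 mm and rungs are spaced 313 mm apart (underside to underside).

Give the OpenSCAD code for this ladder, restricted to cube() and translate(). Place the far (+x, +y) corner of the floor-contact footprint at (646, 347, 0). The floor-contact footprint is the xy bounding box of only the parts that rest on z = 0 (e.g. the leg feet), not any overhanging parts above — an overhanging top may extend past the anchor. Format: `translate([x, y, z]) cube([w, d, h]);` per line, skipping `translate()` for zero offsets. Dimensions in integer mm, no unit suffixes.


translate([140, 290, 0]) cube([36, 57, 2700]);
translate([610, 290, 0]) cube([36, 57, 2700]);
translate([176, 290, 315]) cube([434, 57, 39]);
translate([176, 290, 628]) cube([434, 57, 39]);
translate([176, 290, 941]) cube([434, 57, 39]);
translate([176, 290, 1254]) cube([434, 57, 39]);
translate([176, 290, 1567]) cube([434, 57, 39]);
translate([176, 290, 1880]) cube([434, 57, 39]);
translate([176, 290, 2193]) cube([434, 57, 39]);
translate([176, 290, 2506]) cube([434, 57, 39]);


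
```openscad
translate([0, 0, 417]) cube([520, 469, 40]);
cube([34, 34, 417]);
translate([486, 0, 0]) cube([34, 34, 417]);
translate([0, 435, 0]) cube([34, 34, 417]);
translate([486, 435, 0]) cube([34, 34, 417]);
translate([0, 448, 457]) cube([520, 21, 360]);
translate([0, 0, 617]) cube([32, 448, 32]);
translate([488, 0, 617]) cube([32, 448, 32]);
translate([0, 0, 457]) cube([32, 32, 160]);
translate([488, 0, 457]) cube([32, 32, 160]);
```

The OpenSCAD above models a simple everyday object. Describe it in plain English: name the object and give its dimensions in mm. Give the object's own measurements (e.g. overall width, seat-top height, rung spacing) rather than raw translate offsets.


A chair. The seat is a 520×469×40 mm slab with its top at z = 457 mm, on four 34×34 mm corner legs (flush with the seat edges, standing on z = 0). A flat backrest 21 mm thick, 360 mm tall, spans the full seat width and rises from the seat top along its +y edge, rear face flush with the rear of the seat. Two armrests of 32×32 mm section run along each side from the seat's front edge to the front of the backrest, top faces 192 mm above the seat top and outer faces flush with the seat's x-edges; a 32×32 mm post under the front of each armrest stands on the seat at the front corner.


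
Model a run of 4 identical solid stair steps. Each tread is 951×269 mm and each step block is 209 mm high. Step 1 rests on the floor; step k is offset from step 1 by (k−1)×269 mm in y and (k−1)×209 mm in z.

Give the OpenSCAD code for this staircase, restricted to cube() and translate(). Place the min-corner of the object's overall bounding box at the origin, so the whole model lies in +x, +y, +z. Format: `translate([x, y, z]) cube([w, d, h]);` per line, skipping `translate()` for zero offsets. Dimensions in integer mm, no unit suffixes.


cube([951, 269, 209]);
translate([0, 269, 209]) cube([951, 269, 209]);
translate([0, 538, 418]) cube([951, 269, 209]);
translate([0, 807, 627]) cube([951, 269, 209]);


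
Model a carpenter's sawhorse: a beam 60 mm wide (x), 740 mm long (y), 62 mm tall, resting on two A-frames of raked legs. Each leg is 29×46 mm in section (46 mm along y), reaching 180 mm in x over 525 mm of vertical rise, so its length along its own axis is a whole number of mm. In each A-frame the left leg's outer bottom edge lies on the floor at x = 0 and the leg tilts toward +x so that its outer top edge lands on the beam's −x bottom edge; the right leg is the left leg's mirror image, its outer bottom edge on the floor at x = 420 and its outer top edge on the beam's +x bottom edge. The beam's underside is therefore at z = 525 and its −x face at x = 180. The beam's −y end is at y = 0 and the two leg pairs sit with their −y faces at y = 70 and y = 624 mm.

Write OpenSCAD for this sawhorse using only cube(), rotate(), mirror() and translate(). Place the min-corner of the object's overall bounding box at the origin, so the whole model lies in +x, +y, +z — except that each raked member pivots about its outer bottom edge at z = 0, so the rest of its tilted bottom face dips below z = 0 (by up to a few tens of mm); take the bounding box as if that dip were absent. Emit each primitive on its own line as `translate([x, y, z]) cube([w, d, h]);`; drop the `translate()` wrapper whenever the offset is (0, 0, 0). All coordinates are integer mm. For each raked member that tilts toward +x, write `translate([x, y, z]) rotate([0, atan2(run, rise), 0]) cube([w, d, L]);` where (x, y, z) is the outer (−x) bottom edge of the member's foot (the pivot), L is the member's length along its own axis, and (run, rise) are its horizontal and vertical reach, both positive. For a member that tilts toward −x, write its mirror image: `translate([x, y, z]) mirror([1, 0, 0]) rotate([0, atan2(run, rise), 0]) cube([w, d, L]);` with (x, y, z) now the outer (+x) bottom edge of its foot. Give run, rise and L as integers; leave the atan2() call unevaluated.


translate([180, 0, 525]) cube([60, 740, 62]);
translate([0, 70, 0]) rotate([0, atan2(180, 525), 0]) cube([29, 46, 555]);
translate([420, 70, 0]) mirror([1, 0, 0]) rotate([0, atan2(180, 525), 0]) cube([29, 46, 555]);
translate([0, 624, 0]) rotate([0, atan2(180, 525), 0]) cube([29, 46, 555]);
translate([420, 624, 0]) mirror([1, 0, 0]) rotate([0, atan2(180, 525), 0]) cube([29, 46, 555]);


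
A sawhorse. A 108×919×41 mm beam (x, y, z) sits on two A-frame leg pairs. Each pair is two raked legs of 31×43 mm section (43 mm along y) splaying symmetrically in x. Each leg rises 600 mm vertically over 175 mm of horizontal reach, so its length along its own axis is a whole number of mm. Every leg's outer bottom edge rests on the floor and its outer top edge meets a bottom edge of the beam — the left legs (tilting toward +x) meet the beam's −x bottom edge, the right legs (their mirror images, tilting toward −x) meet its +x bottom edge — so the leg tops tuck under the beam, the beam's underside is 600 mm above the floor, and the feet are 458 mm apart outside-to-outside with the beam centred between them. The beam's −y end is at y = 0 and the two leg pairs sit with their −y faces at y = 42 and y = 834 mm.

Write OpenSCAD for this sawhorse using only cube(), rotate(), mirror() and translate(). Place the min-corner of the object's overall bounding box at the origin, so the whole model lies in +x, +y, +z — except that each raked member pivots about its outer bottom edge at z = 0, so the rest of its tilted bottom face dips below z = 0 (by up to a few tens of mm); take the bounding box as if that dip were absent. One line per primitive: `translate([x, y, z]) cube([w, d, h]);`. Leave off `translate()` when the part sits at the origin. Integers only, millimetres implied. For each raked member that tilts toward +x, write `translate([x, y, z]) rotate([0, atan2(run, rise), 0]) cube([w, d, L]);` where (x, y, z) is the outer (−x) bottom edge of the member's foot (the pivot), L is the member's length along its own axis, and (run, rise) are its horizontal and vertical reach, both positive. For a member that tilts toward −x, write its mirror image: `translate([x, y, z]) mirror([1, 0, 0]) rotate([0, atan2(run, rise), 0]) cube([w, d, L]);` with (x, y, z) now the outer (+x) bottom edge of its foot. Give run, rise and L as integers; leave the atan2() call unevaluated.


translate([175, 0, 600]) cube([108, 919, 41]);
translate([0, 42, 0]) rotate([0, atan2(175, 600), 0]) cube([31, 43, 625]);
translate([458, 42, 0]) mirror([1, 0, 0]) rotate([0, atan2(175, 600), 0]) cube([31, 43, 625]);
translate([0, 834, 0]) rotate([0, atan2(175, 600), 0]) cube([31, 43, 625]);
translate([458, 834, 0]) mirror([1, 0, 0]) rotate([0, atan2(175, 600), 0]) cube([31, 43, 625]);


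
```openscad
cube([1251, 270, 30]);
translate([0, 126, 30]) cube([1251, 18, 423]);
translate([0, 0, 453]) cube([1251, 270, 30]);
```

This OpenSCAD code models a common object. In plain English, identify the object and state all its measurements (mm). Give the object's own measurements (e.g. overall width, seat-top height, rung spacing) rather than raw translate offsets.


An I-beam lying along x, 1251 mm long. Overall section height 483 mm. Two flanges 270 mm wide (y) and 30 mm thick, one on the floor and one at the top; a web 18 mm thick runs between them, centred on the flange width.


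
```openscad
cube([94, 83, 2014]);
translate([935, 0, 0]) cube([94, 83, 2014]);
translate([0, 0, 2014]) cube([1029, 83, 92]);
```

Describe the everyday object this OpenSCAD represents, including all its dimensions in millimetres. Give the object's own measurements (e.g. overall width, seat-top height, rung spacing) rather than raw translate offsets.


A door frame. The clear opening is 841 mm wide and 2014 mm high. Two 94 mm wide jambs, 83 mm deep, stand either side of the opening from the floor to the top of the opening. A 92 mm thick head sits across the top of both jambs, spanning the full outside width of the frame.


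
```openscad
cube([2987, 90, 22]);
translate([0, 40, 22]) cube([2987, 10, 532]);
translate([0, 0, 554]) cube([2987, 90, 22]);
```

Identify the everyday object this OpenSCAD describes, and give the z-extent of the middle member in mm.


An I-beam. The web height is 532 mm.

Two wide flanges with a thin centred web — an I-beam. Overall 576 mm minus two 22 mm flanges gives a web of 576 − 2·22 = 532 mm.


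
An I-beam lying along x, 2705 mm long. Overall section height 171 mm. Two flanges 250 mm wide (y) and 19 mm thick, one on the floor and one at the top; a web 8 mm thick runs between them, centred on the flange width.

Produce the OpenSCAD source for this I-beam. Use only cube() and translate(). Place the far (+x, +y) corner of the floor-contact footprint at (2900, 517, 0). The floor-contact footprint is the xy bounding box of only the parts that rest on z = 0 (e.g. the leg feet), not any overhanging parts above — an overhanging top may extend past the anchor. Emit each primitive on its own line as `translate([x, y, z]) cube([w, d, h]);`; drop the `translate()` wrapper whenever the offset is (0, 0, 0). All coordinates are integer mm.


translate([195, 267, 0]) cube([2705, 250, 19]);
translate([195, 388, 19]) cube([2705, 8, 133]);
translate([195, 267, 152]) cube([2705, 250, 19]);


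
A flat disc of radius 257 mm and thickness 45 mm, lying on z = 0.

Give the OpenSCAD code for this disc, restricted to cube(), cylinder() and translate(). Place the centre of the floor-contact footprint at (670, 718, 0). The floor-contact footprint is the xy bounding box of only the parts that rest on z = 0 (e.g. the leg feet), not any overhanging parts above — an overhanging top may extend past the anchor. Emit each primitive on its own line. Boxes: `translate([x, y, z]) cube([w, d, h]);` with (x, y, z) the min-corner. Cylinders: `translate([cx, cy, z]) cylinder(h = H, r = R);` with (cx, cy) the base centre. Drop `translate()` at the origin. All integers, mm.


translate([670, 718, 0]) cylinder(h = 45, r = 257);


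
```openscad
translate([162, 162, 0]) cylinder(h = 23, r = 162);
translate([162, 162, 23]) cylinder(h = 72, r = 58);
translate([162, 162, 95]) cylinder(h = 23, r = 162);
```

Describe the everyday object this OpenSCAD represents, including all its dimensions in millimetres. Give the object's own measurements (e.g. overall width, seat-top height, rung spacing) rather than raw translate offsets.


A spool: two coaxial disc flanges of radius 162 mm and thickness 23 mm, joined by a core cylinder of radius 58 mm and height 72 mm. The lower flange rests on z = 0 and the three cylinders share a vertical axis.


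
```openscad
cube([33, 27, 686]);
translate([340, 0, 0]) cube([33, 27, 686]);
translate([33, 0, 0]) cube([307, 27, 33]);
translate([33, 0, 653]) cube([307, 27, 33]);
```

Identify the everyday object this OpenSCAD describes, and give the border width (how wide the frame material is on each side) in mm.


A picture frame. The border width is 33 mm.

Four thin pieces enclosing a rectangular opening — a picture frame. The two full-height stiles are 686 mm tall; the top rail sits at z = 653 and is 33 mm tall, so the border above the opening is 686 − 653 = 33 mm, matching the stile x-width.


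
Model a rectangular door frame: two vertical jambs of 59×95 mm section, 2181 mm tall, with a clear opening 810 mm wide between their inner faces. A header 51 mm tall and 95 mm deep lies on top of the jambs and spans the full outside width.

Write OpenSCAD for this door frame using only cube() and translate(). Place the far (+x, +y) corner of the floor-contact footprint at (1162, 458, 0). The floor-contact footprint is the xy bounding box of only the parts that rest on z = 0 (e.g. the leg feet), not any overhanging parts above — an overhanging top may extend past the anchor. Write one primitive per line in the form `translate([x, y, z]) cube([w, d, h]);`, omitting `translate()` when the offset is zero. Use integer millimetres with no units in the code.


translate([234, 363, 0]) cube([59, 95, 2181]);
translate([1103, 363, 0]) cube([59, 95, 2181]);
translate([234, 363, 2181]) cube([928, 95, 51]);


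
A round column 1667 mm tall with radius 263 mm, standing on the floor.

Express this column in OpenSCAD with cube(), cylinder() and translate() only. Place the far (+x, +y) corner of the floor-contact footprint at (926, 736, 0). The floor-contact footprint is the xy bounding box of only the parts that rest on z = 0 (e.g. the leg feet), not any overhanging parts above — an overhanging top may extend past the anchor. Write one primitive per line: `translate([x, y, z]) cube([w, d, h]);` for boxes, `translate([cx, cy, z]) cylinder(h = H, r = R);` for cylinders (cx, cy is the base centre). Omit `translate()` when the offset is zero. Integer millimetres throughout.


translate([663, 473, 0]) cylinder(h = 1667, r = 263);


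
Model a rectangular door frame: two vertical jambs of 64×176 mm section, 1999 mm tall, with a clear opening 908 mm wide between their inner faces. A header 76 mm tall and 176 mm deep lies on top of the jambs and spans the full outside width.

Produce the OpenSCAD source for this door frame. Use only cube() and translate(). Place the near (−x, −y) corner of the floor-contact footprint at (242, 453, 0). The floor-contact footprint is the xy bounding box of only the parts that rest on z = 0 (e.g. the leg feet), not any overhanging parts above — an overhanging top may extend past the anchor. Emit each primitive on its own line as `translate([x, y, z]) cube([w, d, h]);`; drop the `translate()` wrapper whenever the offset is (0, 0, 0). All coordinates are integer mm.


translate([242, 453, 0]) cube([64, 176, 1999]);
translate([1214, 453, 0]) cube([64, 176, 1999]);
translate([242, 453, 1999]) cube([1036, 176, 76]);


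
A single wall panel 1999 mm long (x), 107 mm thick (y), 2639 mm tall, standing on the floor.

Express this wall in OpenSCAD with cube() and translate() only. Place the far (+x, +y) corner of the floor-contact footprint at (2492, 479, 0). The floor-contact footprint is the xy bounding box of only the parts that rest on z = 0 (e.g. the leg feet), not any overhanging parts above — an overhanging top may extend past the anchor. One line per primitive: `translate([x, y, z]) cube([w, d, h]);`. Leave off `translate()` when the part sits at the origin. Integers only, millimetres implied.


translate([493, 372, 0]) cube([1999, 107, 2639]);


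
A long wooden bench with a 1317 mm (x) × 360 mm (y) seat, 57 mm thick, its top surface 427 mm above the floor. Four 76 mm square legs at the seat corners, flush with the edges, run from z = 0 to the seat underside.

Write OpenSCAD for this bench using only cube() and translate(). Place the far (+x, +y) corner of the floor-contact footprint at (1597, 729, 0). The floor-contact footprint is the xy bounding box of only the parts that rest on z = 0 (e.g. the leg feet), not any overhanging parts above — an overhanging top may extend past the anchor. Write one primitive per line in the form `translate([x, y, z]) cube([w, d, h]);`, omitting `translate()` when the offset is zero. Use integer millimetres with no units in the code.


// leg_h = 427 − 57 = 370
translate([280, 369, 370]) cube([1317, 360, 57]);
translate([280, 369, 0]) cube([76, 76, 370]);
translate([280, 653, 0]) cube([76, 76, 370]);
translate([1521, 369, 0]) cube([76, 76, 370]);
translate([1521, 653, 0]) cube([76, 76, 370]);


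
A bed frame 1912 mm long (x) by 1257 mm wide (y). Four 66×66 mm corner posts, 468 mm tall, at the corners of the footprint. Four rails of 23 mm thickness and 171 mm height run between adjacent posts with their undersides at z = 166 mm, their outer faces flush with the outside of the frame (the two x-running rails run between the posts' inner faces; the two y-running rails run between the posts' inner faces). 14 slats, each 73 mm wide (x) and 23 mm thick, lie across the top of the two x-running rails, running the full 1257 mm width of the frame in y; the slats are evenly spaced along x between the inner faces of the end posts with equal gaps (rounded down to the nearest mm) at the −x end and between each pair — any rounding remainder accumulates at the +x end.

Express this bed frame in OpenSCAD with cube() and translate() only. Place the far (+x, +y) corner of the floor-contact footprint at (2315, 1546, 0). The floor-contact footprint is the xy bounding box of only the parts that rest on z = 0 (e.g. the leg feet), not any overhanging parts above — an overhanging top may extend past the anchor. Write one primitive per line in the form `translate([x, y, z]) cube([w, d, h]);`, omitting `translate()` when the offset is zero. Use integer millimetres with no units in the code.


translate([403, 289, 0]) cube([66, 66, 468]);
translate([403, 1480, 0]) cube([66, 66, 468]);
translate([2249, 289, 0]) cube([66, 66, 468]);
translate([2249, 1480, 0]) cube([66, 66, 468]);
translate([469, 289, 166]) cube([1780, 23, 171]);
translate([469, 1523, 166]) cube([1780, 23, 171]);
translate([403, 355, 166]) cube([23, 1125, 171]);
translate([2292, 355, 166]) cube([23, 1125, 171]);
translate([519, 289, 337]) cube([73, 1257, 23]);
translate([642, 289, 337]) cube([73, 1257, 23]);
translate([765, 289, 337]) cube([73, 1257, 23]);
translate([888, 289, 337]) cube([73, 1257, 23]);
translate([1011, 289, 337]) cube([73, 1257, 23]);
translate([1134, 289, 337]) cube([73, 1257, 23]);
translate([1257, 289, 337]) cube([73, 1257, 23]);
translate([1380, 289, 337]) cube([73, 1257, 23]);
translate([1503, 289, 337]) cube([73, 1257, 23]);
translate([1626, 289, 337]) cube([73, 1257, 23]);
translate([1749, 289, 337]) cube([73, 1257, 23]);
translate([1872, 289, 337]) cube([73, 1257, 23]);
translate([1995, 289, 337]) cube([73, 1257, 23]);
translate([2118, 289, 337]) cube([73, 1257, 23]);


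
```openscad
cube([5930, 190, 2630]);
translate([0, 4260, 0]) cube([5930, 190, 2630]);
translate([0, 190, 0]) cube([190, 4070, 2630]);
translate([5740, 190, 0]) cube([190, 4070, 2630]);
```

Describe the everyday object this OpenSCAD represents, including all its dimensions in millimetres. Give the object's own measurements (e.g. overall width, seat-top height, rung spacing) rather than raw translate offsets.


The wall frame of a small rectangular building: four walls, each 2630 mm tall and 190 mm thick, enclosing a footprint 5930 mm (x) by 4450 mm (y) outside-to-outside, with no floor or roof. The front and back walls (the −y and +y sides) span the full width; the two side walls fit between them.


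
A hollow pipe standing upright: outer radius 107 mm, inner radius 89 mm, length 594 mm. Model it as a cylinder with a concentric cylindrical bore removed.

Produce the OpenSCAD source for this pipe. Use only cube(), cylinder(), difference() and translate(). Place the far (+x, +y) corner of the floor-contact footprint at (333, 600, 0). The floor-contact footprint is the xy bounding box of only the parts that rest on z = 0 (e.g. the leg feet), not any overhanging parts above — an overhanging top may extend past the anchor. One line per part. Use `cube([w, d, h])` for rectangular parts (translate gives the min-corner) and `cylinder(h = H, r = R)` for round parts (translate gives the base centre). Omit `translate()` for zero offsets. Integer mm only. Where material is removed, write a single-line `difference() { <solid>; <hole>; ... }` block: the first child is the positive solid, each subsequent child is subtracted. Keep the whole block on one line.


difference() { translate([226, 493, 0]) cylinder(h = 594, r = 107); translate([226, 493, 0]) cylinder(h = 594, r = 89); }


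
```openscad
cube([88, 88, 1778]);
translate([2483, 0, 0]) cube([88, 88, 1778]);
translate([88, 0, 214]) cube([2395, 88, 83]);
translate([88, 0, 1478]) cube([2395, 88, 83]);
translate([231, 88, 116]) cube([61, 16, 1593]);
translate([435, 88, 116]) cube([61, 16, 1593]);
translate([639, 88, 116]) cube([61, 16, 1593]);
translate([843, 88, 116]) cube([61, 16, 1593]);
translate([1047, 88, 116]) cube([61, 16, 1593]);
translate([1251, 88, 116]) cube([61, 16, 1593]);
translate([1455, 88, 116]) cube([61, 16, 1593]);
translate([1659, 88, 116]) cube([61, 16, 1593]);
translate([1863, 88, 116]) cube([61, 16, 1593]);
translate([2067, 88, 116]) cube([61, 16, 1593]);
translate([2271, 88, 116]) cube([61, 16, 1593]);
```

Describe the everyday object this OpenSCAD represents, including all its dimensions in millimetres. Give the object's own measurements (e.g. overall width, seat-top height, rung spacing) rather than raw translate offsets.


A fence section. Two 88×88 mm posts, 1778 mm tall, stand on the floor with a clear span of 2395 mm between their inner faces. Two horizontal rails of 88×83 mm section span the gap between the posts with their undersides at z = 214 mm and z = 1478 mm, flush with the posts' −y face. 11 pickets, each 61 mm wide, 16 mm thick and 1593 mm tall, are fixed to the +y face of the rails with their bottoms at z = 116 mm, spaced across the span with a 143 mm gap after the −x post and between neighbouring pickets, with 151 mm left before the +x post.


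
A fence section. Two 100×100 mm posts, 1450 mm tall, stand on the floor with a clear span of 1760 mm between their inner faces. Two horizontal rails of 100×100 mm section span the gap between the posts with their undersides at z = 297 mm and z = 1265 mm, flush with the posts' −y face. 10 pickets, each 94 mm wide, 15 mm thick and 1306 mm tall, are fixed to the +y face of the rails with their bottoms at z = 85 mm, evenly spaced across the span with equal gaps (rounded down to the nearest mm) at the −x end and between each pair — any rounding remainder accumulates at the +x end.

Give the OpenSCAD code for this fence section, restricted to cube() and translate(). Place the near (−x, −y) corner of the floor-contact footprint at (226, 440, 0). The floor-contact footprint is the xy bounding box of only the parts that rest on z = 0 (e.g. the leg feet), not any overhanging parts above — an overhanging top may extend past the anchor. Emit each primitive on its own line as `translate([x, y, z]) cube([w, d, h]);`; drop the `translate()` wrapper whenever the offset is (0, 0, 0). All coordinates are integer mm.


translate([226, 440, 0]) cube([100, 100, 1450]);
translate([2086, 440, 0]) cube([100, 100, 1450]);
translate([326, 440, 297]) cube([1760, 100, 100]);
translate([326, 440, 1265]) cube([1760, 100, 100]);
translate([400, 540, 85]) cube([94, 15, 1306]);
translate([568, 540, 85]) cube([94, 15, 1306]);
translate([736, 540, 85]) cube([94, 15, 1306]);
translate([904, 540, 85]) cube([94, 15, 1306]);
translate([1072, 540, 85]) cube([94, 15, 1306]);
translate([1240, 540, 85]) cube([94, 15, 1306]);
translate([1408, 540, 85]) cube([94, 15, 1306]);
translate([1576, 540, 85]) cube([94, 15, 1306]);
translate([1744, 540, 85]) cube([94, 15, 1306]);
translate([1912, 540, 85]) cube([94, 15, 1306]);


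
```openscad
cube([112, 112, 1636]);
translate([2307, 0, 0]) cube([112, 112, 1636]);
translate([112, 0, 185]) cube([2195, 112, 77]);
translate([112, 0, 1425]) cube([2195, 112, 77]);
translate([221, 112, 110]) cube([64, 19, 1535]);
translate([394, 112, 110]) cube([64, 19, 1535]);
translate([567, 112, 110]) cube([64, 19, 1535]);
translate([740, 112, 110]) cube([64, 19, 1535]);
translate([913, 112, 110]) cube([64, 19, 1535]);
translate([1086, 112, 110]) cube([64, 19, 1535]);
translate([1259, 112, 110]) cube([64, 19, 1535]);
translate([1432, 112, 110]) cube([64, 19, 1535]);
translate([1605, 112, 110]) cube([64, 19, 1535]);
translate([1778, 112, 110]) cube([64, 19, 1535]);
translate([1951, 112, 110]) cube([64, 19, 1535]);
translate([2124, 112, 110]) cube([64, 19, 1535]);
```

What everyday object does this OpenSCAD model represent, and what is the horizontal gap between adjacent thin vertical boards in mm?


A fence section. The picket gap is 109 mm.

Two posts, two rails, 12 pickets — a fence section. Span 2195 mm holds 12 pickets of 64 mm with 13 equal gaps: ⌊(2195 − 12·64) / 13⌋ = 109 mm.


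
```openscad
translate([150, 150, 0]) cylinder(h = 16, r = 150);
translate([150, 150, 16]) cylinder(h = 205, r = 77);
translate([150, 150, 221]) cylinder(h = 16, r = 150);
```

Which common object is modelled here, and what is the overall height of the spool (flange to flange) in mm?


A spool. The overall height is 237 mm.

Three coaxial cylinders, large–small–large — a spool. Two 16 mm flanges and a 205 mm core give 16 + 205 + 16 = 237 mm.


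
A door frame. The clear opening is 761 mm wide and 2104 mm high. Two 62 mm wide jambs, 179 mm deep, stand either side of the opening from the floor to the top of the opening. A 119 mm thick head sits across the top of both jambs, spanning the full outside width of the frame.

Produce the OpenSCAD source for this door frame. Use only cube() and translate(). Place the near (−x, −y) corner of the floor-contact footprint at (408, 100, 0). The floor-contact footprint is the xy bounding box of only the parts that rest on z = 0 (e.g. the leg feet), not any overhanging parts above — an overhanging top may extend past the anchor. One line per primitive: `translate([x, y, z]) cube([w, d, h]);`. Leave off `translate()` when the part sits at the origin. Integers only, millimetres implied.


translate([408, 100, 0]) cube([62, 179, 2104]);
translate([1231, 100, 0]) cube([62, 179, 2104]);
translate([408, 100, 2104]) cube([885, 179, 119]);


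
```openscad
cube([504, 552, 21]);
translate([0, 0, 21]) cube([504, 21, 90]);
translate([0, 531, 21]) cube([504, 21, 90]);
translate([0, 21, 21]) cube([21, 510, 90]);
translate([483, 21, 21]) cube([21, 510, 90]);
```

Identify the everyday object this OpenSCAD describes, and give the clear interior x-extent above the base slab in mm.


An open box. The internal width is 462 mm.

A 504×552 base slab with four walls standing on it — an open box. The base is 504 mm wide and the walls are 21 mm thick, so the internal width is 504 − 2 × 21 = 462 mm.


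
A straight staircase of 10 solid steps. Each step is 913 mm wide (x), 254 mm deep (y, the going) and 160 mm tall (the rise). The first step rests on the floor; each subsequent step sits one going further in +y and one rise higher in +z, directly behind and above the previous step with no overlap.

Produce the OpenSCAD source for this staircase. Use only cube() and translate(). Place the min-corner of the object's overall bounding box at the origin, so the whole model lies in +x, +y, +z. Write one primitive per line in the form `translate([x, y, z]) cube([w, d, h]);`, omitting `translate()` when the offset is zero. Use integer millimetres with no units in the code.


cube([913, 254, 160]);
translate([0, 254, 160]) cube([913, 254, 160]);
translate([0, 508, 320]) cube([913, 254, 160]);
translate([0, 762, 480]) cube([913, 254, 160]);
translate([0, 1016, 640]) cube([913, 254, 160]);
translate([0, 1270, 800]) cube([913, 254, 160]);
translate([0, 1524, 960]) cube([913, 254, 160]);
translate([0, 1778, 1120]) cube([913, 254, 160]);
translate([0, 2032, 1280]) cube([913, 254, 160]);
translate([0, 2286, 1440]) cube([913, 254, 160]);


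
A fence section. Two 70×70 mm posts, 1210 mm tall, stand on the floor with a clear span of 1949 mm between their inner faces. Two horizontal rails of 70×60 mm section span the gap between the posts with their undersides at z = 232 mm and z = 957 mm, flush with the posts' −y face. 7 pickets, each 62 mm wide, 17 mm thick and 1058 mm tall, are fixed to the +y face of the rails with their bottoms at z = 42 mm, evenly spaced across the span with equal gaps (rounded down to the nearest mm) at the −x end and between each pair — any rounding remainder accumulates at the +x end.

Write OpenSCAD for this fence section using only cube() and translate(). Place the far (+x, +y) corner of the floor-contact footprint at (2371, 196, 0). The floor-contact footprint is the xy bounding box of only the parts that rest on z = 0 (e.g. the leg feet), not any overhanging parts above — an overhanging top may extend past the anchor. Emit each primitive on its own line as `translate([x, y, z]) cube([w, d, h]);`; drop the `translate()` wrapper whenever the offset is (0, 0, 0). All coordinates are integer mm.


translate([282, 126, 0]) cube([70, 70, 1210]);
translate([2301, 126, 0]) cube([70, 70, 1210]);
translate([352, 126, 232]) cube([1949, 70, 60]);
translate([352, 126, 957]) cube([1949, 70, 60]);
translate([541, 196, 42]) cube([62, 17, 1058]);
translate([792, 196, 42]) cube([62, 17, 1058]);
translate([1043, 196, 42]) cube([62, 17, 1058]);
translate([1294, 196, 42]) cube([62, 17, 1058]);
translate([1545, 196, 42]) cube([62, 17, 1058]);
translate([1796, 196, 42]) cube([62, 17, 1058]);
translate([2047, 196, 42]) cube([62, 17, 1058]);


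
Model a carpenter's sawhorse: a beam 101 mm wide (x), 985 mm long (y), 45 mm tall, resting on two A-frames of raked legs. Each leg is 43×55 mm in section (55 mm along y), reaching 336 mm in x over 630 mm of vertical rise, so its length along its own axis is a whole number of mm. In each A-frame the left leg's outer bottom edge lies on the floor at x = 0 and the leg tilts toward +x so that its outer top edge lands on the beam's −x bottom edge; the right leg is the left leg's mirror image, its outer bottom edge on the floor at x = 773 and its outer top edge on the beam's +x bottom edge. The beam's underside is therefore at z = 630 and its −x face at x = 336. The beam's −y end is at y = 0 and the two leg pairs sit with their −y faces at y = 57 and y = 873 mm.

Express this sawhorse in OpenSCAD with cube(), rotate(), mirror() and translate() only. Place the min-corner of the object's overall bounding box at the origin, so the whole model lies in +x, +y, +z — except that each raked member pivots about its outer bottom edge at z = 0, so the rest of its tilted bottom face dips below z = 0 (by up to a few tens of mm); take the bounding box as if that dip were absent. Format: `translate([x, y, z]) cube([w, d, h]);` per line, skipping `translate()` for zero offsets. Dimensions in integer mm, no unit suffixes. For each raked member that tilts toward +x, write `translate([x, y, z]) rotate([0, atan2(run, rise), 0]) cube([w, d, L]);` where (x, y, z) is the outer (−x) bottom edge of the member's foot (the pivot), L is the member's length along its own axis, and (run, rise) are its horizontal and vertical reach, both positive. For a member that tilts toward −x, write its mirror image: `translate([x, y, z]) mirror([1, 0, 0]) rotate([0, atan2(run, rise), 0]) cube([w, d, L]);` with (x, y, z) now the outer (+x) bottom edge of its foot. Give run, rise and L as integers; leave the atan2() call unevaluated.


translate([336, 0, 630]) cube([101, 985, 45]);
translate([0, 57, 0]) rotate([0, atan2(336, 630), 0]) cube([43, 55, 714]);
translate([773, 57, 0]) mirror([1, 0, 0]) rotate([0, atan2(336, 630), 0]) cube([43, 55, 714]);
translate([0, 873, 0]) rotate([0, atan2(336, 630), 0]) cube([43, 55, 714]);
translate([773, 873, 0]) mirror([1, 0, 0]) rotate([0, atan2(336, 630), 0]) cube([43, 55, 714]);


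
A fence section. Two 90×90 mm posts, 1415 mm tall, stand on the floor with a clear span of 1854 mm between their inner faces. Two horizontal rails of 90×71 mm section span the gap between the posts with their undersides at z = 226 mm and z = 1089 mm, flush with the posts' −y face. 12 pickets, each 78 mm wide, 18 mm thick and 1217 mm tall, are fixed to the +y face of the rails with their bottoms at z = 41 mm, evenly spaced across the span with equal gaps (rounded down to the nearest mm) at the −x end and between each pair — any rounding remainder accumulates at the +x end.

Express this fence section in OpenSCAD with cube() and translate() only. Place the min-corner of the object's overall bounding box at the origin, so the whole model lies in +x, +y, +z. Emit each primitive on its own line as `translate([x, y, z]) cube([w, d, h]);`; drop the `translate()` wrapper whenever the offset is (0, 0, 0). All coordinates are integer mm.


cube([90, 90, 1415]);
translate([1944, 0, 0]) cube([90, 90, 1415]);
translate([90, 0, 226]) cube([1854, 90, 71]);
translate([90, 0, 1089]) cube([1854, 90, 71]);
translate([160, 90, 41]) cube([78, 18, 1217]);
translate([308, 90, 41]) cube([78, 18, 1217]);
translate([456, 90, 41]) cube([78, 18, 1217]);
translate([604, 90, 41]) cube([78, 18, 1217]);
translate([752, 90, 41]) cube([78, 18, 1217]);
translate([900, 90, 41]) cube([78, 18, 1217]);
translate([1048, 90, 41]) cube([78, 18, 1217]);
translate([1196, 90, 41]) cube([78, 18, 1217]);
translate([1344, 90, 41]) cube([78, 18, 1217]);
translate([1492, 90, 41]) cube([78, 18, 1217]);
translate([1640, 90, 41]) cube([78, 18, 1217]);
translate([1788, 90, 41]) cube([78, 18, 1217]);


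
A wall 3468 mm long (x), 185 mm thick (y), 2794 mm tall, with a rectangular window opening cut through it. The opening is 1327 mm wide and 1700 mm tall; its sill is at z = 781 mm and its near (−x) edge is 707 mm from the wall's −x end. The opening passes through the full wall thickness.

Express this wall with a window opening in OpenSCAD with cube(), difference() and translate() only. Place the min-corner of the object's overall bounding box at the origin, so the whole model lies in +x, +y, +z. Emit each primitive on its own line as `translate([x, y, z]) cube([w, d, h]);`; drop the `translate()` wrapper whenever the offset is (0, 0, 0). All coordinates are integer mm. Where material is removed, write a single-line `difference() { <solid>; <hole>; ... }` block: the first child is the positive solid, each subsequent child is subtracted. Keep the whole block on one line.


difference() { cube([3468, 185, 2794]); translate([707, 0, 781]) cube([1327, 185, 1700]); }
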